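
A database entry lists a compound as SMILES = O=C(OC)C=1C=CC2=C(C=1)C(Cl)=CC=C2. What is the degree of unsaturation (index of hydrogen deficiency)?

Molecular formula: C12H9ClO2.
DoU = (2C + 2 + N − H − X) / 2, where X is the halogen count and O/S are ignored.
    = (2·12 + 2 + 0 − 9 − 1) / 2 = 16 / 2 = 8.

8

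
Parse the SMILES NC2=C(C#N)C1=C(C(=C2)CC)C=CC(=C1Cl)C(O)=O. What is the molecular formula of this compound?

C14H11ClN2O2

Walk through each heavy atom and fill implicit hydrogens from standard valence (C 4, N 3, O 2, S 2, halogen 1):
  atom 1: N, bond orders sum to 1 (valence 3) → 2 H
  atom 2: C, bond orders sum to 4 (valence 4) → 0 H
  atom 3: C, bond orders sum to 4 (valence 4) → 0 H
  atom 4: C, bond orders sum to 4 (valence 4) → 0 H
  atom 5: N, bond orders sum to 3 (valence 3) → 0 H
  atom 6: C, bond orders sum to 4 (valence 4) → 0 H
  atom 7: C, bond orders sum to 4 (valence 4) → 0 H
  atom 8: C, bond orders sum to 4 (valence 4) → 0 H
  atom 9: C, bond orders sum to 3 (valence 4) → 1 H
  atom 10: C, bond orders sum to 2 (valence 4) → 2 H
  atom 11: C, bond orders sum to 1 (valence 4) → 3 H
  atom 12: C, bond orders sum to 3 (valence 4) → 1 H
  atom 13: C, bond orders sum to 3 (valence 4) → 1 H
  atom 14: C, bond orders sum to 4 (valence 4) → 0 H
  atom 15: C, bond orders sum to 4 (valence 4) → 0 H
  atom 16: Cl (halogen, monovalent) → 0 H
  atom 17: C, bond orders sum to 4 (valence 4) → 0 H
  atom 18: O, bond orders sum to 1 (valence 2) → 1 H
  atom 19: O, bond orders sum to 2 (valence 2) → 0 H
Totals → C:14, H:11, Cl:1, N:2, O:2.
In Hill order: C14H11ClN2O2.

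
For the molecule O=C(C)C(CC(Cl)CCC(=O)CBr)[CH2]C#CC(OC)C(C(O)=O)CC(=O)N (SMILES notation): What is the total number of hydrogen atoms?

25

Walk through each heavy atom and fill implicit hydrogens from standard valence (C 4, N 3, O 2, S 2, halogen 1):
  atom 1: O, bond orders sum to 2 (valence 2) → 0 H
  atom 2: C, bond orders sum to 4 (valence 4) → 0 H
  atom 3: C, bond orders sum to 1 (valence 4) → 3 H
  atom 4: C, bond orders sum to 3 (valence 4) → 1 H
  atom 5: C, bond orders sum to 2 (valence 4) → 2 H
  atom 6: C, bond orders sum to 3 (valence 4) → 1 H
  atom 7: Cl (halogen, monovalent) → 0 H
  atom 8: C, bond orders sum to 2 (valence 4) → 2 H
  atom 9: C, bond orders sum to 2 (valence 4) → 2 H
  atom 10: C, bond orders sum to 4 (valence 4) → 0 H
  atom 11: O, bond orders sum to 2 (valence 2) → 0 H
  atom 12: C, bond orders sum to 2 (valence 4) → 2 H
  atom 13: Br (halogen, monovalent) → 0 H
  atom 14: C with explicit H count 2
  atom 15: C, bond orders sum to 4 (valence 4) → 0 H
  atom 16: C, bond orders sum to 4 (valence 4) → 0 H
  atom 17: C, bond orders sum to 3 (valence 4) → 1 H
  atom 18: O, bond orders sum to 2 (valence 2) → 0 H
  atom 19: C, bond orders sum to 1 (valence 4) → 3 H
  atom 20: C, bond orders sum to 3 (valence 4) → 1 H
  atom 21: C, bond orders sum to 4 (valence 4) → 0 H
  atom 22: O, bond orders sum to 1 (valence 2) → 1 H
  atom 23: O, bond orders sum to 2 (valence 2) → 0 H
  atom 24: C, bond orders sum to 2 (valence 4) → 2 H
  atom 25: C, bond orders sum to 4 (valence 4) → 0 H
  atom 26: O, bond orders sum to 2 (valence 2) → 0 H
  atom 27: N, bond orders sum to 1 (valence 3) → 2 H
Total hydrogens: 25.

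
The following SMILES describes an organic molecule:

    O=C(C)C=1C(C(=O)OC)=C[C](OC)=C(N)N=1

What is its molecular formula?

Walk through each heavy atom and fill implicit hydrogens from standard valence (C 4, N 3, O 2, S 2, halogen 1):
  atom 1: O, bond orders sum to 2 (valence 2) → 0 H
  atom 2: C, bond orders sum to 4 (valence 4) → 0 H
  atom 3: C, bond orders sum to 1 (valence 4) → 3 H
  atom 4: C, bond orders sum to 4 (valence 4) → 0 H
  atom 5: C, bond orders sum to 4 (valence 4) → 0 H
  atom 6: C, bond orders sum to 4 (valence 4) → 0 H
  atom 7: O, bond orders sum to 2 (valence 2) → 0 H
  atom 8: O, bond orders sum to 2 (valence 2) → 0 H
  atom 9: C, bond orders sum to 1 (valence 4) → 3 H
  atom 10: C, bond orders sum to 3 (valence 4) → 1 H
  atom 11: C with explicit H count 0
  atom 12: O, bond orders sum to 2 (valence 2) → 0 H
  atom 13: C, bond orders sum to 1 (valence 4) → 3 H
  atom 14: C, bond orders sum to 4 (valence 4) → 0 H
  atom 15: N, bond orders sum to 1 (valence 3) → 2 H
  atom 16: N, bond orders sum to 3 (valence 3) → 0 H
Totals → C:10, H:12, N:2, O:4.
In Hill order: C10H12N2O4.

C10H12N2O4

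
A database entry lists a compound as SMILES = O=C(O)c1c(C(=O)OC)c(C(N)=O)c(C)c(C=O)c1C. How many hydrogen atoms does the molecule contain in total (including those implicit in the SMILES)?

13

Walk through each heavy atom and fill implicit hydrogens from standard valence (C 4, N 3, O 2, S 2, halogen 1); for lowercase aromatic atoms, an aromatic c carries 1 H when it has two neighbours and 0 H with three, and aromatic n carries 0 H:
  atom 1: O, bond orders sum to 2 (valence 2) → 0 H
  atom 2: C, bond orders sum to 4 (valence 4) → 0 H
  atom 3: O, bond orders sum to 1 (valence 2) → 1 H
  atom 4: aromatic c, 3 neighbours → 0 H
  atom 5: aromatic c, 3 neighbours → 0 H
  atom 6: C, bond orders sum to 4 (valence 4) → 0 H
  atom 7: O, bond orders sum to 2 (valence 2) → 0 H
  atom 8: O, bond orders sum to 2 (valence 2) → 0 H
  atom 9: C, bond orders sum to 1 (valence 4) → 3 H
  atom 10: aromatic c, 3 neighbours → 0 H
  atom 11: C, bond orders sum to 4 (valence 4) → 0 H
  atom 12: N, bond orders sum to 1 (valence 3) → 2 H
  atom 13: O, bond orders sum to 2 (valence 2) → 0 H
  atom 14: aromatic c, 3 neighbours → 0 H
  atom 15: C, bond orders sum to 1 (valence 4) → 3 H
  atom 16: aromatic c, 3 neighbours → 0 H
  atom 17: C, bond orders sum to 3 (valence 4) → 1 H
  atom 18: O, bond orders sum to 2 (valence 2) → 0 H
  atom 19: aromatic c, 3 neighbours → 0 H
  atom 20: C, bond orders sum to 1 (valence 4) → 3 H
Total hydrogens: 13.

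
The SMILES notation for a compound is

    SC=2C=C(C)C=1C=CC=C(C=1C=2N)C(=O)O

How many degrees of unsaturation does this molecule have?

8

Molecular formula: C12H11NO2S.
DoU = (2C + 2 + N − H − X) / 2, where X is the halogen count and O/S are ignored.
    = (2·12 + 2 + 1 − 11 − 0) / 2 = 16 / 2 = 8.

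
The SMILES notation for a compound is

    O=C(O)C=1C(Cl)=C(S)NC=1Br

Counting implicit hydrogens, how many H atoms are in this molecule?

3

Walk through each heavy atom and fill implicit hydrogens from standard valence (C 4, N 3, O 2, S 2, halogen 1):
  atom 1: O, bond orders sum to 2 (valence 2) → 0 H
  atom 2: C, bond orders sum to 4 (valence 4) → 0 H
  atom 3: O, bond orders sum to 1 (valence 2) → 1 H
  atom 4: C, bond orders sum to 4 (valence 4) → 0 H
  atom 5: C, bond orders sum to 4 (valence 4) → 0 H
  atom 6: Cl (halogen, monovalent) → 0 H
  atom 7: C, bond orders sum to 4 (valence 4) → 0 H
  atom 8: S, bond orders sum to 1 (valence 2) → 1 H
  atom 9: N, bond orders sum to 2 (valence 3) → 1 H
  atom 10: C, bond orders sum to 4 (valence 4) → 0 H
  atom 11: Br (halogen, monovalent) → 0 H
Total hydrogens: 3.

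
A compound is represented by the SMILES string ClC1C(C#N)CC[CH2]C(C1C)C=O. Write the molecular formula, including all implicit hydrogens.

Walk through each heavy atom and fill implicit hydrogens from standard valence (C 4, N 3, O 2, S 2, halogen 1):
  atom 1: Cl (halogen, monovalent) → 0 H
  atom 2: C, bond orders sum to 3 (valence 4) → 1 H
  atom 3: C, bond orders sum to 3 (valence 4) → 1 H
  atom 4: C, bond orders sum to 4 (valence 4) → 0 H
  atom 5: N, bond orders sum to 3 (valence 3) → 0 H
  atom 6: C, bond orders sum to 2 (valence 4) → 2 H
  atom 7: C, bond orders sum to 2 (valence 4) → 2 H
  atom 8: C with explicit H count 2
  atom 9: C, bond orders sum to 3 (valence 4) → 1 H
  atom 10: C, bond orders sum to 3 (valence 4) → 1 H
  atom 11: C, bond orders sum to 1 (valence 4) → 3 H
  atom 12: C, bond orders sum to 3 (valence 4) → 1 H
  atom 13: O, bond orders sum to 2 (valence 2) → 0 H
Totals → C:10, H:14, Cl:1, N:1, O:1.
In Hill order: C10H14ClNO.

C10H14ClNO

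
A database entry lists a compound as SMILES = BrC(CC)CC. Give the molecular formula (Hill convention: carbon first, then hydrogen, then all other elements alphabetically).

C5H11Br

Walk through each heavy atom and fill implicit hydrogens from standard valence (C 4, N 3, O 2, S 2, halogen 1):
  atom 1: Br (halogen, monovalent) → 0 H
  atom 2: C, bond orders sum to 3 (valence 4) → 1 H
  atom 3: C, bond orders sum to 2 (valence 4) → 2 H
  atom 4: C, bond orders sum to 1 (valence 4) → 3 H
  atom 5: C, bond orders sum to 2 (valence 4) → 2 H
  atom 6: C, bond orders sum to 1 (valence 4) → 3 H
Totals → C:5, H:11, Br:1.
In Hill order: C5H11Br.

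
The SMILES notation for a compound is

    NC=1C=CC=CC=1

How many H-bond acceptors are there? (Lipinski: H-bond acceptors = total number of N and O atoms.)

1

N atoms: 1; O atoms: 0.
Lipinski HBA = 1 + 0 = 1.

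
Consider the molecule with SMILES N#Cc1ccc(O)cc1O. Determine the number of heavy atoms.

10

Every atom symbol written in the SMILES (organic subset) is one heavy atom; implicit H are not written.
Heavy atoms by element → C:7, N:1, O:2.
Total: 10.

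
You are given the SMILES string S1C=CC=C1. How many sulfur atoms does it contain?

1

Scan the SMILES for S atoms (remember two-letter symbols like Cl and Br are single atoms).
Sulfur count: 1.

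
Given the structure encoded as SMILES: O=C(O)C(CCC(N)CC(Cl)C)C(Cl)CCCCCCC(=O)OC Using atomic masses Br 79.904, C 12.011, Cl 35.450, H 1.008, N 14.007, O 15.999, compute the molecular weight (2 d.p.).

First, the molecular formula is C17H31Cl2NO4 (counting implicit H from valence).
  C: 17 × 12.011 = 204.187
  Cl: 2 × 35.450 = 70.900
  H: 31 × 1.008 = 31.248
  N: 1 × 14.007 = 14.007
  O: 4 × 15.999 = 63.996
Sum: 17×12.011 + 2×35.450 + 31×1.008 + 1×14.007 + 4×15.999 = 384.338 → 384.34 g/mol.

384.34 g/mol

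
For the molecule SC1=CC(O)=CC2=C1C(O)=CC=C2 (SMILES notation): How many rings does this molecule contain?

In SMILES, each pair of matching ring-closure digits denotes one ring-closing bond; the number of such bonds equals the number of independent rings.
Ring-closure bonds here: 2.

2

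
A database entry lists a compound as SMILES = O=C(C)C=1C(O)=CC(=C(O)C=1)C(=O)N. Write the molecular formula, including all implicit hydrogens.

C9H9NO4

Walk through each heavy atom and fill implicit hydrogens from standard valence (C 4, N 3, O 2, S 2, halogen 1):
  atom 1: O, bond orders sum to 2 (valence 2) → 0 H
  atom 2: C, bond orders sum to 4 (valence 4) → 0 H
  atom 3: C, bond orders sum to 1 (valence 4) → 3 H
  atom 4: C, bond orders sum to 4 (valence 4) → 0 H
  atom 5: C, bond orders sum to 4 (valence 4) → 0 H
  atom 6: O, bond orders sum to 1 (valence 2) → 1 H
  atom 7: C, bond orders sum to 3 (valence 4) → 1 H
  atom 8: C, bond orders sum to 4 (valence 4) → 0 H
  atom 9: C, bond orders sum to 4 (valence 4) → 0 H
  atom 10: O, bond orders sum to 1 (valence 2) → 1 H
  atom 11: C, bond orders sum to 3 (valence 4) → 1 H
  atom 12: C, bond orders sum to 4 (valence 4) → 0 H
  atom 13: O, bond orders sum to 2 (valence 2) → 0 H
  atom 14: N, bond orders sum to 1 (valence 3) → 2 H
Totals → C:9, H:9, N:1, O:4.
In Hill order: C9H9NO4.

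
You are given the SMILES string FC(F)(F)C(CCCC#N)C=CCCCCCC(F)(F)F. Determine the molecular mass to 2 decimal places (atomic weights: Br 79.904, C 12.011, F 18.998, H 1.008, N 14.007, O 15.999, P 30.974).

315.30 g/mol

First, the molecular formula is C14H19F6N (counting implicit H from valence).
  C: 14 × 12.011 = 168.154
  F: 6 × 18.998 = 113.988
  H: 19 × 1.008 = 19.152
  N: 1 × 14.007 = 14.007
Sum: 14×12.011 + 6×18.998 + 19×1.008 + 1×14.007 = 315.301 → 315.30 g/mol.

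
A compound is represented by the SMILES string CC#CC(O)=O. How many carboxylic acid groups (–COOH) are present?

The carboxylic acid motif appears at heavy-atom position 4 in the SMILES.
Other groups present: 1 alkyne.
Carboxylic acid count: 1.

1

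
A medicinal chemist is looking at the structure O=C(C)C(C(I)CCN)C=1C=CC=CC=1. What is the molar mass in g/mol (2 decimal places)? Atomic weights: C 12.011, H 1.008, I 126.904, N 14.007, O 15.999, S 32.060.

317.17 g/mol

First, the molecular formula is C12H16INO (counting implicit H from valence).
  C: 12 × 12.011 = 144.132
  H: 16 × 1.008 = 16.128
  I: 1 × 126.904 = 126.904
  N: 1 × 14.007 = 14.007
  O: 1 × 15.999 = 15.999
Sum: 12×12.011 + 16×1.008 + 1×126.904 + 1×14.007 + 1×15.999 = 317.170 → 317.17 g/mol.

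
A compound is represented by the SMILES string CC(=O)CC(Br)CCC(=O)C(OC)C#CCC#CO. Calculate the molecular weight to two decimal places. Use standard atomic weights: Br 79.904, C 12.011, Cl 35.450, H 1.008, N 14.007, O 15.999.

First, the molecular formula is C14H17BrO4 (counting implicit H from valence).
  Br: 1 × 79.904 = 79.904
  C: 14 × 12.011 = 168.154
  H: 17 × 1.008 = 17.136
  O: 4 × 15.999 = 63.996
Sum: 1×79.904 + 14×12.011 + 17×1.008 + 4×15.999 = 329.190 → 329.19 g/mol.

329.19 g/mol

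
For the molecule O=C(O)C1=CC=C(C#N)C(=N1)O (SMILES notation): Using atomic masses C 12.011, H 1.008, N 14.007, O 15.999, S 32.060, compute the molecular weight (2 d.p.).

First, the molecular formula is C7H4N2O3 (counting implicit H from valence).
  C: 7 × 12.011 = 84.077
  H: 4 × 1.008 = 4.032
  N: 2 × 14.007 = 28.014
  O: 3 × 15.999 = 47.997
Sum: 7×12.011 + 4×1.008 + 2×14.007 + 3×15.999 = 164.120 → 164.12 g/mol.

164.12 g/mol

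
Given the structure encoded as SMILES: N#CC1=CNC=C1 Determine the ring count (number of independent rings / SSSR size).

In SMILES, each pair of matching ring-closure digits denotes one ring-closing bond; the number of such bonds equals the number of independent rings.
Ring-closure bonds here: 1.

1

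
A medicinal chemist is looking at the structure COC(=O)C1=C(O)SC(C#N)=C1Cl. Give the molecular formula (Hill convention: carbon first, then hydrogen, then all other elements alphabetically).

Walk through each heavy atom and fill implicit hydrogens from standard valence (C 4, N 3, O 2, S 2, halogen 1):
  atom 1: C, bond orders sum to 1 (valence 4) → 3 H
  atom 2: O, bond orders sum to 2 (valence 2) → 0 H
  atom 3: C, bond orders sum to 4 (valence 4) → 0 H
  atom 4: O, bond orders sum to 2 (valence 2) → 0 H
  atom 5: C, bond orders sum to 4 (valence 4) → 0 H
  atom 6: C, bond orders sum to 4 (valence 4) → 0 H
  atom 7: O, bond orders sum to 1 (valence 2) → 1 H
  atom 8: S, bond orders sum to 2 (valence 2) → 0 H
  atom 9: C, bond orders sum to 4 (valence 4) → 0 H
  atom 10: C, bond orders sum to 4 (valence 4) → 0 H
  atom 11: N, bond orders sum to 3 (valence 3) → 0 H
  atom 12: C, bond orders sum to 4 (valence 4) → 0 H
  atom 13: Cl (halogen, monovalent) → 0 H
Totals → C:7, H:4, Cl:1, N:1, O:3, S:1.

C7H4ClNO3S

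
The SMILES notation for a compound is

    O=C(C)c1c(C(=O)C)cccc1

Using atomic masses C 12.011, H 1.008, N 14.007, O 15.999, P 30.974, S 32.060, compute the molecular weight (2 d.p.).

162.19 g/mol

First, the molecular formula is C10H10O2 (counting implicit H from valence).
  C: 10 × 12.011 = 120.110
  H: 10 × 1.008 = 10.080
  O: 2 × 15.999 = 31.998
Sum: 10×12.011 + 10×1.008 + 2×15.999 = 162.188 → 162.19 g/mol.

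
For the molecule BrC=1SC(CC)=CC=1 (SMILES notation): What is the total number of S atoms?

Scan the SMILES for S atoms (remember two-letter symbols like Cl and Br are single atoms).
Sulfur count: 1.

1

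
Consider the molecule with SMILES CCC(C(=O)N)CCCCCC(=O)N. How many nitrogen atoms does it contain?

2

Scan the SMILES for N atoms (remember two-letter symbols like Cl and Br are single atoms).
Nitrogen count: 2.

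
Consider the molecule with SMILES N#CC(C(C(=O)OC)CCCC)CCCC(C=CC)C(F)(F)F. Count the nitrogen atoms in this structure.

Scan the SMILES for N atoms (remember two-letter symbols like Cl and Br are single atoms).
Nitrogen count: 1.

1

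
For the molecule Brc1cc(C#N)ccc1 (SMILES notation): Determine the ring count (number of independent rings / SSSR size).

In SMILES, each pair of matching ring-closure digits denotes one ring-closing bond; the number of such bonds equals the number of independent rings.
Ring-closure bonds here: 1.

1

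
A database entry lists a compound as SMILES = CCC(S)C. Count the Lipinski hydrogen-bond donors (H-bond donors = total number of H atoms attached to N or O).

0

Donors: find every N or O and count the H atoms it carries.
  (no N or O atoms present)
Lipinski HBD = 0.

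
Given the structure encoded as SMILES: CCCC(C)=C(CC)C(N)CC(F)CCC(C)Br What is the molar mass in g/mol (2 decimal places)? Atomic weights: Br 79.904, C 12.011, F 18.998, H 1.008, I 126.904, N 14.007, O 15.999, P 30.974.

322.31 g/mol

First, the molecular formula is C15H29BrFN (counting implicit H from valence).
  Br: 1 × 79.904 = 79.904
  C: 15 × 12.011 = 180.165
  F: 1 × 18.998 = 18.998
  H: 29 × 1.008 = 29.232
  N: 1 × 14.007 = 14.007
Sum: 1×79.904 + 15×12.011 + 1×18.998 + 29×1.008 + 1×14.007 = 322.306 → 322.31 g/mol.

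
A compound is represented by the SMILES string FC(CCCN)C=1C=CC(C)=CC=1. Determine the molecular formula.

C11H16FN

Walk through each heavy atom and fill implicit hydrogens from standard valence (C 4, N 3, O 2, S 2, halogen 1):
  atom 1: F (halogen, monovalent) → 0 H
  atom 2: C, bond orders sum to 3 (valence 4) → 1 H
  atom 3: C, bond orders sum to 2 (valence 4) → 2 H
  atom 4: C, bond orders sum to 2 (valence 4) → 2 H
  atom 5: C, bond orders sum to 2 (valence 4) → 2 H
  atom 6: N, bond orders sum to 1 (valence 3) → 2 H
  atom 7: C, bond orders sum to 4 (valence 4) → 0 H
  atom 8: C, bond orders sum to 3 (valence 4) → 1 H
  atom 9: C, bond orders sum to 3 (valence 4) → 1 H
  atom 10: C, bond orders sum to 4 (valence 4) → 0 H
  atom 11: C, bond orders sum to 1 (valence 4) → 3 H
  atom 12: C, bond orders sum to 3 (valence 4) → 1 H
  atom 13: C, bond orders sum to 3 (valence 4) → 1 H
Totals → C:11, H:16, F:1, N:1.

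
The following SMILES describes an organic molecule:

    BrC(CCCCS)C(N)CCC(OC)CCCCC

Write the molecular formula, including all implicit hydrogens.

Walk through each heavy atom and fill implicit hydrogens from standard valence (C 4, N 3, O 2, S 2, halogen 1):
  atom 1: Br (halogen, monovalent) → 0 H
  atom 2: C, bond orders sum to 3 (valence 4) → 1 H
  atom 3: C, bond orders sum to 2 (valence 4) → 2 H
  atom 4: C, bond orders sum to 2 (valence 4) → 2 H
  atom 5: C, bond orders sum to 2 (valence 4) → 2 H
  atom 6: C, bond orders sum to 2 (valence 4) → 2 H
  atom 7: S, bond orders sum to 1 (valence 2) → 1 H
  atom 8: C, bond orders sum to 3 (valence 4) → 1 H
  atom 9: N, bond orders sum to 1 (valence 3) → 2 H
  atom 10: C, bond orders sum to 2 (valence 4) → 2 H
  atom 11: C, bond orders sum to 2 (valence 4) → 2 H
  atom 12: C, bond orders sum to 3 (valence 4) → 1 H
  atom 13: O, bond orders sum to 2 (valence 2) → 0 H
  atom 14: C, bond orders sum to 1 (valence 4) → 3 H
  atom 15: C, bond orders sum to 2 (valence 4) → 2 H
  atom 16: C, bond orders sum to 2 (valence 4) → 2 H
  atom 17: C, bond orders sum to 2 (valence 4) → 2 H
  atom 18: C, bond orders sum to 2 (valence 4) → 2 H
  atom 19: C, bond orders sum to 1 (valence 4) → 3 H
Totals → C:15, H:32, Br:1, N:1, O:1, S:1.
In Hill order: C15H32BrNOS.

C15H32BrNOS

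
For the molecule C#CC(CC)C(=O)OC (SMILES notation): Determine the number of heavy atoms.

Every atom symbol written in the SMILES (organic subset) is one heavy atom; implicit H are not written.
Heavy atoms by element → C:7, O:2.
Total: 9.

9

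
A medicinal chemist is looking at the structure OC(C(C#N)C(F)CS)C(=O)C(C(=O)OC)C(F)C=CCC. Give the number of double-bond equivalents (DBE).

Degree of unsaturation = (number of rings) + (number of π bonds).
Ring closures in the SMILES: 0.
π bonds: 3 double bonds (each 1 DoU), 1 triple bond (each 2 DoU) → 5 DoU from unsaturation.
Total DoU = 0 + 5 = 5.

5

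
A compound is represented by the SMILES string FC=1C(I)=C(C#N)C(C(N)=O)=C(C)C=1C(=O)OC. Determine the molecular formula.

Walk through each heavy atom and fill implicit hydrogens from standard valence (C 4, N 3, O 2, S 2, halogen 1):
  atom 1: F (halogen, monovalent) → 0 H
  atom 2: C, bond orders sum to 4 (valence 4) → 0 H
  atom 3: C, bond orders sum to 4 (valence 4) → 0 H
  atom 4: I (halogen, monovalent) → 0 H
  atom 5: C, bond orders sum to 4 (valence 4) → 0 H
  atom 6: C, bond orders sum to 4 (valence 4) → 0 H
  atom 7: N, bond orders sum to 3 (valence 3) → 0 H
  atom 8: C, bond orders sum to 4 (valence 4) → 0 H
  atom 9: C, bond orders sum to 4 (valence 4) → 0 H
  atom 10: N, bond orders sum to 1 (valence 3) → 2 H
  atom 11: O, bond orders sum to 2 (valence 2) → 0 H
  atom 12: C, bond orders sum to 4 (valence 4) → 0 H
  atom 13: C, bond orders sum to 1 (valence 4) → 3 H
  atom 14: C, bond orders sum to 4 (valence 4) → 0 H
  atom 15: C, bond orders sum to 4 (valence 4) → 0 H
  atom 16: O, bond orders sum to 2 (valence 2) → 0 H
  atom 17: O, bond orders sum to 2 (valence 2) → 0 H
  atom 18: C, bond orders sum to 1 (valence 4) → 3 H
Totals → C:11, H:8, F:1, I:1, N:2, O:3.

C11H8FIN2O3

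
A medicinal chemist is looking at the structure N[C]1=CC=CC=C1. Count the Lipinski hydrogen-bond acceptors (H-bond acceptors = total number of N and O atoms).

N atoms: 1; O atoms: 0.
Lipinski HBA = 1 + 0 = 1.

1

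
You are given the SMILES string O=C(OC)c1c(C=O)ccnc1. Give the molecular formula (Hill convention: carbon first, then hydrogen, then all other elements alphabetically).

Walk through each heavy atom and fill implicit hydrogens from standard valence (C 4, N 3, O 2, S 2, halogen 1); for lowercase aromatic atoms, an aromatic c carries 1 H when it has two neighbours and 0 H with three, and aromatic n carries 0 H:
  atom 1: O, bond orders sum to 2 (valence 2) → 0 H
  atom 2: C, bond orders sum to 4 (valence 4) → 0 H
  atom 3: O, bond orders sum to 2 (valence 2) → 0 H
  atom 4: C, bond orders sum to 1 (valence 4) → 3 H
  atom 5: aromatic c, 3 neighbours → 0 H
  atom 6: aromatic c, 3 neighbours → 0 H
  atom 7: C, bond orders sum to 3 (valence 4) → 1 H
  atom 8: O, bond orders sum to 2 (valence 2) → 0 H
  atom 9: aromatic c, 2 neighbours → 1 H
  atom 10: aromatic c, 2 neighbours → 1 H
  atom 11: aromatic n, 2 neighbours → 0 H
  atom 12: aromatic c, 2 neighbours → 1 H
Totals → C:8, H:7, N:1, O:3.

C8H7NO3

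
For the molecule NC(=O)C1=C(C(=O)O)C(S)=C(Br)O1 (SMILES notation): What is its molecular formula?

C6H4BrNO4S

Walk through each heavy atom and fill implicit hydrogens from standard valence (C 4, N 3, O 2, S 2, halogen 1):
  atom 1: N, bond orders sum to 1 (valence 3) → 2 H
  atom 2: C, bond orders sum to 4 (valence 4) → 0 H
  atom 3: O, bond orders sum to 2 (valence 2) → 0 H
  atom 4: C, bond orders sum to 4 (valence 4) → 0 H
  atom 5: C, bond orders sum to 4 (valence 4) → 0 H
  atom 6: C, bond orders sum to 4 (valence 4) → 0 H
  atom 7: O, bond orders sum to 2 (valence 2) → 0 H
  atom 8: O, bond orders sum to 1 (valence 2) → 1 H
  atom 9: C, bond orders sum to 4 (valence 4) → 0 H
  atom 10: S, bond orders sum to 1 (valence 2) → 1 H
  atom 11: C, bond orders sum to 4 (valence 4) → 0 H
  atom 12: Br (halogen, monovalent) → 0 H
  atom 13: O, bond orders sum to 2 (valence 2) → 0 H
Totals → C:6, H:4, Br:1, N:1, O:4, S:1.
In Hill order: C6H4BrNO4S.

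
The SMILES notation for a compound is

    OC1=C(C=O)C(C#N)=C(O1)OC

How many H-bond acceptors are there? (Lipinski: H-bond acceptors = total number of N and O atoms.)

5

N atoms: 1; O atoms: 4.
Lipinski HBA = 1 + 4 = 5.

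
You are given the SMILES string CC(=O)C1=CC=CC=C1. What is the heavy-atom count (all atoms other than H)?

9

Every atom symbol written in the SMILES (organic subset) is one heavy atom; implicit H are not written.
Heavy atoms by element → C:8, O:1.
Total: 9.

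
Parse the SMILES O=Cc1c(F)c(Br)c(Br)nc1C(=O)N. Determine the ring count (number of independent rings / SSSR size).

1

In SMILES, each pair of matching ring-closure digits denotes one ring-closing bond; the number of such bonds equals the number of independent rings.
Ring-closure bonds here: 1.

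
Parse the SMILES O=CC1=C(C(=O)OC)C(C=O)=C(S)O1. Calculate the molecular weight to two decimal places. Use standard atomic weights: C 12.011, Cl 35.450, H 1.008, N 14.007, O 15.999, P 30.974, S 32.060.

First, the molecular formula is C8H6O5S (counting implicit H from valence).
  C: 8 × 12.011 = 96.088
  H: 6 × 1.008 = 6.048
  O: 5 × 15.999 = 79.995
  S: 1 × 32.060 = 32.060
Sum: 8×12.011 + 6×1.008 + 5×15.999 + 1×32.060 = 214.191 → 214.19 g/mol.

214.19 g/mol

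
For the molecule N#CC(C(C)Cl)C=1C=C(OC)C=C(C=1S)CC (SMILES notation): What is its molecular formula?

C13H16ClNOS

Walk through each heavy atom and fill implicit hydrogens from standard valence (C 4, N 3, O 2, S 2, halogen 1):
  atom 1: N, bond orders sum to 3 (valence 3) → 0 H
  atom 2: C, bond orders sum to 4 (valence 4) → 0 H
  atom 3: C, bond orders sum to 3 (valence 4) → 1 H
  atom 4: C, bond orders sum to 3 (valence 4) → 1 H
  atom 5: C, bond orders sum to 1 (valence 4) → 3 H
  atom 6: Cl (halogen, monovalent) → 0 H
  atom 7: C, bond orders sum to 4 (valence 4) → 0 H
  atom 8: C, bond orders sum to 3 (valence 4) → 1 H
  atom 9: C, bond orders sum to 4 (valence 4) → 0 H
  atom 10: O, bond orders sum to 2 (valence 2) → 0 H
  atom 11: C, bond orders sum to 1 (valence 4) → 3 H
  atom 12: C, bond orders sum to 3 (valence 4) → 1 H
  atom 13: C, bond orders sum to 4 (valence 4) → 0 H
  atom 14: C, bond orders sum to 4 (valence 4) → 0 H
  atom 15: S, bond orders sum to 1 (valence 2) → 1 H
  atom 16: C, bond orders sum to 2 (valence 4) → 2 H
  atom 17: C, bond orders sum to 1 (valence 4) → 3 H
Totals → C:13, H:16, Cl:1, N:1, O:1, S:1.
In Hill order: C13H16ClNOS.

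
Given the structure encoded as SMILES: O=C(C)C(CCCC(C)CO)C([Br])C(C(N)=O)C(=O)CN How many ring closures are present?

0

In SMILES, each pair of matching ring-closure digits denotes one ring-closing bond; the number of such bonds equals the number of independent rings.
Ring-closure bonds here: 0.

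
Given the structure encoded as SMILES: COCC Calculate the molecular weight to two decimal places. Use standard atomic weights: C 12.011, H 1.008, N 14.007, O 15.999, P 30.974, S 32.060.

60.10 g/mol

First, the molecular formula is C3H8O (counting implicit H from valence).
  C: 3 × 12.011 = 36.033
  H: 8 × 1.008 = 8.064
  O: 1 × 15.999 = 15.999
Sum: 3×12.011 + 8×1.008 + 1×15.999 = 60.096 → 60.10 g/mol.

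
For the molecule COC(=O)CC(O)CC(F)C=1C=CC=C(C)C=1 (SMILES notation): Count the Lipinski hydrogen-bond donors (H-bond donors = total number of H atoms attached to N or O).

Donors: find every N or O and count the H atoms it carries.
  atom 2 (O): bond orders sum to 2 → 0 H
  atom 4 (O): bond orders sum to 2 → 0 H
  atom 7 (O): bond orders sum to 1 → 1 H
Lipinski HBD = 1.

1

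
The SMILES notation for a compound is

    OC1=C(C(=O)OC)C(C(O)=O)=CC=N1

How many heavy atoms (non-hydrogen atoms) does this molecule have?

Every atom symbol written in the SMILES (organic subset) is one heavy atom; implicit H are not written.
Heavy atoms by element → C:8, N:1, O:5.
Total: 14.

14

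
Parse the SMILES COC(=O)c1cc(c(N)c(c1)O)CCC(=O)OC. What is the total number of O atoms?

Scan the SMILES for O atoms (remember two-letter symbols like Cl and Br are single atoms).
Oxygen count: 5.

5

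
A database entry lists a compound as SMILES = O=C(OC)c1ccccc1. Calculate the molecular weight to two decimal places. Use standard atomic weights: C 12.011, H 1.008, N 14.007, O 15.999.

136.15 g/mol

First, the molecular formula is C8H8O2 (counting implicit H from valence).
  C: 8 × 12.011 = 96.088
  H: 8 × 1.008 = 8.064
  O: 2 × 15.999 = 31.998
Sum: 8×12.011 + 8×1.008 + 2×15.999 = 136.150 → 136.15 g/mol.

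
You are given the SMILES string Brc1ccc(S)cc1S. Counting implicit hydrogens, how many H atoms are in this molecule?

Walk through each heavy atom and fill implicit hydrogens from standard valence (C 4, N 3, O 2, S 2, halogen 1); for lowercase aromatic atoms, an aromatic c carries 1 H when it has two neighbours and 0 H with three, and aromatic n carries 0 H:
  atom 1: Br (halogen, monovalent) → 0 H
  atom 2: aromatic c, 3 neighbours → 0 H
  atom 3: aromatic c, 2 neighbours → 1 H
  atom 4: aromatic c, 2 neighbours → 1 H
  atom 5: aromatic c, 3 neighbours → 0 H
  atom 6: S, bond orders sum to 1 (valence 2) → 1 H
  atom 7: aromatic c, 2 neighbours → 1 H
  atom 8: aromatic c, 3 neighbours → 0 H
  atom 9: S, bond orders sum to 1 (valence 2) → 1 H
Total hydrogens: 5.

5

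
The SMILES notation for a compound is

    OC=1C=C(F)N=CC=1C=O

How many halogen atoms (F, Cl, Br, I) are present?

Halogen atoms appear at heavy-atom position 5 (1×F).
Other groups present: 1 aldehyde, 1 hydroxyl.
Halogen count: 1.

1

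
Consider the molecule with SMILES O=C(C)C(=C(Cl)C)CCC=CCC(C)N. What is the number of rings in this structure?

In SMILES, each pair of matching ring-closure digits denotes one ring-closing bond; the number of such bonds equals the number of independent rings.
Ring-closure bonds here: 0.

0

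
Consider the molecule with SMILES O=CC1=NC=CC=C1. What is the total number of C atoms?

Count every carbon token in the SMILES (each C, including those in ring-closure positions and inside branches).
Carbon count: 6.

6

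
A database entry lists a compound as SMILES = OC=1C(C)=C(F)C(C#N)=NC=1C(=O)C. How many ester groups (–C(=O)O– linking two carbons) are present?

Scan the SMILES for the ester motif — none present.
Groups that are present: 1 hydroxyl, 1 ketone, 1 nitrile.

0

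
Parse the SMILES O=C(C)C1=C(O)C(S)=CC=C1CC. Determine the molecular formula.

C10H12O2S

Walk through each heavy atom and fill implicit hydrogens from standard valence (C 4, N 3, O 2, S 2, halogen 1):
  atom 1: O, bond orders sum to 2 (valence 2) → 0 H
  atom 2: C, bond orders sum to 4 (valence 4) → 0 H
  atom 3: C, bond orders sum to 1 (valence 4) → 3 H
  atom 4: C, bond orders sum to 4 (valence 4) → 0 H
  atom 5: C, bond orders sum to 4 (valence 4) → 0 H
  atom 6: O, bond orders sum to 1 (valence 2) → 1 H
  atom 7: C, bond orders sum to 4 (valence 4) → 0 H
  atom 8: S, bond orders sum to 1 (valence 2) → 1 H
  atom 9: C, bond orders sum to 3 (valence 4) → 1 H
  atom 10: C, bond orders sum to 3 (valence 4) → 1 H
  atom 11: C, bond orders sum to 4 (valence 4) → 0 H
  atom 12: C, bond orders sum to 2 (valence 4) → 2 H
  atom 13: C, bond orders sum to 1 (valence 4) → 3 H
Totals → C:10, H:12, O:2, S:1.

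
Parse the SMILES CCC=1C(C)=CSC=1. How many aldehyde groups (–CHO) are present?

Scan the SMILES for the aldehyde motif — none present.

0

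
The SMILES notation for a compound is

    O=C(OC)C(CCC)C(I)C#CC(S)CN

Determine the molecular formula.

Walk through each heavy atom and fill implicit hydrogens from standard valence (C 4, N 3, O 2, S 2, halogen 1):
  atom 1: O, bond orders sum to 2 (valence 2) → 0 H
  atom 2: C, bond orders sum to 4 (valence 4) → 0 H
  atom 3: O, bond orders sum to 2 (valence 2) → 0 H
  atom 4: C, bond orders sum to 1 (valence 4) → 3 H
  atom 5: C, bond orders sum to 3 (valence 4) → 1 H
  atom 6: C, bond orders sum to 2 (valence 4) → 2 H
  atom 7: C, bond orders sum to 2 (valence 4) → 2 H
  atom 8: C, bond orders sum to 1 (valence 4) → 3 H
  atom 9: C, bond orders sum to 3 (valence 4) → 1 H
  atom 10: I (halogen, monovalent) → 0 H
  atom 11: C, bond orders sum to 4 (valence 4) → 0 H
  atom 12: C, bond orders sum to 4 (valence 4) → 0 H
  atom 13: C, bond orders sum to 3 (valence 4) → 1 H
  atom 14: S, bond orders sum to 1 (valence 2) → 1 H
  atom 15: C, bond orders sum to 2 (valence 4) → 2 H
  atom 16: N, bond orders sum to 1 (valence 3) → 2 H
Totals → C:11, H:18, I:1, N:1, O:2, S:1.
In Hill order: C11H18INO2S.

C11H18INO2S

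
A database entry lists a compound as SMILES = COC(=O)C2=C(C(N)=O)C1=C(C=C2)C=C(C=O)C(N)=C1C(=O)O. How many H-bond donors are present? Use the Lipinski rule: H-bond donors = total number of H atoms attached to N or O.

Donors: find every N or O and count the H atoms it carries.
  atom 2 (O): bond orders sum to 2 → 0 H
  atom 4 (O): bond orders sum to 2 → 0 H
  atom 8 (N): bond orders sum to 1 → 2 H
  atom 9 (O): bond orders sum to 2 → 0 H
  atom 17 (O): bond orders sum to 2 → 0 H
  atom 19 (N): bond orders sum to 1 → 2 H
  atom 22 (O): bond orders sum to 2 → 0 H
  atom 23 (O): bond orders sum to 1 → 1 H
Lipinski HBD = 5.

5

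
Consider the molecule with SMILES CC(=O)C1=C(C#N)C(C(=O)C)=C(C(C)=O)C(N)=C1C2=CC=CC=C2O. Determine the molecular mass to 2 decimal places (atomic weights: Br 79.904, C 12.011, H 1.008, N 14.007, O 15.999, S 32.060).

First, the molecular formula is C19H16N2O4 (counting implicit H from valence).
  C: 19 × 12.011 = 228.209
  H: 16 × 1.008 = 16.128
  N: 2 × 14.007 = 28.014
  O: 4 × 15.999 = 63.996
Sum: 19×12.011 + 16×1.008 + 2×14.007 + 4×15.999 = 336.347 → 336.35 g/mol.

336.35 g/mol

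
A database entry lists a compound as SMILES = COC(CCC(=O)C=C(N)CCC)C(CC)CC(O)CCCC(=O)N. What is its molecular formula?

Walk through each heavy atom and fill implicit hydrogens from standard valence (C 4, N 3, O 2, S 2, halogen 1):
  atom 1: C, bond orders sum to 1 (valence 4) → 3 H
  atom 2: O, bond orders sum to 2 (valence 2) → 0 H
  atom 3: C, bond orders sum to 3 (valence 4) → 1 H
  atom 4: C, bond orders sum to 2 (valence 4) → 2 H
  atom 5: C, bond orders sum to 2 (valence 4) → 2 H
  atom 6: C, bond orders sum to 4 (valence 4) → 0 H
  atom 7: O, bond orders sum to 2 (valence 2) → 0 H
  atom 8: C, bond orders sum to 3 (valence 4) → 1 H
  atom 9: C, bond orders sum to 4 (valence 4) → 0 H
  atom 10: N, bond orders sum to 1 (valence 3) → 2 H
  atom 11: C, bond orders sum to 2 (valence 4) → 2 H
  atom 12: C, bond orders sum to 2 (valence 4) → 2 H
  atom 13: C, bond orders sum to 1 (valence 4) → 3 H
  atom 14: C, bond orders sum to 3 (valence 4) → 1 H
  atom 15: C, bond orders sum to 2 (valence 4) → 2 H
  atom 16: C, bond orders sum to 1 (valence 4) → 3 H
  atom 17: C, bond orders sum to 2 (valence 4) → 2 H
  atom 18: C, bond orders sum to 3 (valence 4) → 1 H
  atom 19: O, bond orders sum to 1 (valence 2) → 1 H
  atom 20: C, bond orders sum to 2 (valence 4) → 2 H
  atom 21: C, bond orders sum to 2 (valence 4) → 2 H
  atom 22: C, bond orders sum to 2 (valence 4) → 2 H
  atom 23: C, bond orders sum to 4 (valence 4) → 0 H
  atom 24: O, bond orders sum to 2 (valence 2) → 0 H
  atom 25: N, bond orders sum to 1 (valence 3) → 2 H
Totals → C:19, H:36, N:2, O:4.

C19H36N2O4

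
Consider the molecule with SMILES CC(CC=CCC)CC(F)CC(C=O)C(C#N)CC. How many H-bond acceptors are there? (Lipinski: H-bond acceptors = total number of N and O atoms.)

2

N atoms: 1; O atoms: 1.
Lipinski HBA = 1 + 1 = 2.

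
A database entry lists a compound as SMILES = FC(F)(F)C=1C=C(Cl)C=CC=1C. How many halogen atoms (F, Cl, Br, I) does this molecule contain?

Halogen atoms appear at heavy-atom positions 1, 3, 4, 8 (1×Cl, 3×F).
Halogen count: 4.

4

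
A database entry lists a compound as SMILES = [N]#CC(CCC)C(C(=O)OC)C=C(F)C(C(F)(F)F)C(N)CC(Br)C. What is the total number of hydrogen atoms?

Walk through each heavy atom and fill implicit hydrogens from standard valence (C 4, N 3, O 2, S 2, halogen 1):
  atom 1: N with explicit H count 0
  atom 2: C, bond orders sum to 4 (valence 4) → 0 H
  atom 3: C, bond orders sum to 3 (valence 4) → 1 H
  atom 4: C, bond orders sum to 2 (valence 4) → 2 H
  atom 5: C, bond orders sum to 2 (valence 4) → 2 H
  atom 6: C, bond orders sum to 1 (valence 4) → 3 H
  atom 7: C, bond orders sum to 3 (valence 4) → 1 H
  atom 8: C, bond orders sum to 4 (valence 4) → 0 H
  atom 9: O, bond orders sum to 2 (valence 2) → 0 H
  atom 10: O, bond orders sum to 2 (valence 2) → 0 H
  atom 11: C, bond orders sum to 1 (valence 4) → 3 H
  atom 12: C, bond orders sum to 3 (valence 4) → 1 H
  atom 13: C, bond orders sum to 4 (valence 4) → 0 H
  atom 14: F (halogen, monovalent) → 0 H
  atom 15: C, bond orders sum to 3 (valence 4) → 1 H
  atom 16: C, bond orders sum to 4 (valence 4) → 0 H
  atom 17: F (halogen, monovalent) → 0 H
  atom 18: F (halogen, monovalent) → 0 H
  atom 19: F (halogen, monovalent) → 0 H
  atom 20: C, bond orders sum to 3 (valence 4) → 1 H
  atom 21: N, bond orders sum to 1 (valence 3) → 2 H
  atom 22: C, bond orders sum to 2 (valence 4) → 2 H
  atom 23: C, bond orders sum to 3 (valence 4) → 1 H
  atom 24: Br (halogen, monovalent) → 0 H
  atom 25: C, bond orders sum to 1 (valence 4) → 3 H
Total hydrogens: 23.

23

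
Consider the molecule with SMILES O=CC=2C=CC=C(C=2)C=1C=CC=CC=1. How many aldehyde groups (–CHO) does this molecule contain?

The aldehyde motif appears at heavy-atom position 2 in the SMILES.
Aldehyde count: 1.

1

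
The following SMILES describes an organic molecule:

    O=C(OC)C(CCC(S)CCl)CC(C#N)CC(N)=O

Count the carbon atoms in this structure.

Count every carbon token in the SMILES (each C, including those in ring-closure positions and inside branches).
Carbon count: 12.

12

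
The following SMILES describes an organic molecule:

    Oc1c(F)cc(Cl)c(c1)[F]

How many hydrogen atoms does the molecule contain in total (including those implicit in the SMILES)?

3

Walk through each heavy atom and fill implicit hydrogens from standard valence (C 4, N 3, O 2, S 2, halogen 1); for lowercase aromatic atoms, an aromatic c carries 1 H when it has two neighbours and 0 H with three, and aromatic n carries 0 H:
  atom 1: O, bond orders sum to 1 (valence 2) → 1 H
  atom 2: aromatic c, 3 neighbours → 0 H
  atom 3: aromatic c, 3 neighbours → 0 H
  atom 4: F (halogen, monovalent) → 0 H
  atom 5: aromatic c, 2 neighbours → 1 H
  atom 6: aromatic c, 3 neighbours → 0 H
  atom 7: Cl (halogen, monovalent) → 0 H
  atom 8: aromatic c, 3 neighbours → 0 H
  atom 9: aromatic c, 2 neighbours → 1 H
  atom 10: F with explicit H count 0
Total hydrogens: 3.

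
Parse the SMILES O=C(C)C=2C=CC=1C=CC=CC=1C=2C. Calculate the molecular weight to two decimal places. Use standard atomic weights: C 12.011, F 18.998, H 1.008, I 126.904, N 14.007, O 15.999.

First, the molecular formula is C13H12O (counting implicit H from valence).
  C: 13 × 12.011 = 156.143
  H: 12 × 1.008 = 12.096
  O: 1 × 15.999 = 15.999
Sum: 13×12.011 + 12×1.008 + 1×15.999 = 184.238 → 184.24 g/mol.

184.24 g/mol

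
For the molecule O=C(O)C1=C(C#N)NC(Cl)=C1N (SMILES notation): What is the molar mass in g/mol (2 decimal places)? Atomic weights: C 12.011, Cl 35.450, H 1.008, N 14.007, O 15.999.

First, the molecular formula is C6H4ClN3O2 (counting implicit H from valence).
  C: 6 × 12.011 = 72.066
  Cl: 1 × 35.450 = 35.450
  H: 4 × 1.008 = 4.032
  N: 3 × 14.007 = 42.021
  O: 2 × 15.999 = 31.998
Sum: 6×12.011 + 1×35.450 + 4×1.008 + 3×14.007 + 2×15.999 = 185.567 → 185.57 g/mol.

185.57 g/mol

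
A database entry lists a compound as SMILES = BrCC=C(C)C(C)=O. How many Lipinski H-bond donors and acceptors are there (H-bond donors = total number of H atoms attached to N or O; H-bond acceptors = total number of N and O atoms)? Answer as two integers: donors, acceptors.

Donors: find every N or O and count the H atoms it carries.
  atom 8 (O): bond orders sum to 2 → 0 H
Lipinski HBD = 0.
Acceptors: N atoms = 0, O atoms = 1 → HBA = 1.

0, 1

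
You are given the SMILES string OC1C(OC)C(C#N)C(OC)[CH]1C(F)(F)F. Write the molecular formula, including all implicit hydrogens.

Walk through each heavy atom and fill implicit hydrogens from standard valence (C 4, N 3, O 2, S 2, halogen 1):
  atom 1: O, bond orders sum to 1 (valence 2) → 1 H
  atom 2: C, bond orders sum to 3 (valence 4) → 1 H
  atom 3: C, bond orders sum to 3 (valence 4) → 1 H
  atom 4: O, bond orders sum to 2 (valence 2) → 0 H
  atom 5: C, bond orders sum to 1 (valence 4) → 3 H
  atom 6: C, bond orders sum to 3 (valence 4) → 1 H
  atom 7: C, bond orders sum to 4 (valence 4) → 0 H
  atom 8: N, bond orders sum to 3 (valence 3) → 0 H
  atom 9: C, bond orders sum to 3 (valence 4) → 1 H
  atom 10: O, bond orders sum to 2 (valence 2) → 0 H
  atom 11: C, bond orders sum to 1 (valence 4) → 3 H
  atom 12: C with explicit H count 1
  atom 13: C, bond orders sum to 4 (valence 4) → 0 H
  atom 14: F (halogen, monovalent) → 0 H
  atom 15: F (halogen, monovalent) → 0 H
  atom 16: F (halogen, monovalent) → 0 H
Totals → C:9, H:12, F:3, N:1, O:3.

C9H12F3NO3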